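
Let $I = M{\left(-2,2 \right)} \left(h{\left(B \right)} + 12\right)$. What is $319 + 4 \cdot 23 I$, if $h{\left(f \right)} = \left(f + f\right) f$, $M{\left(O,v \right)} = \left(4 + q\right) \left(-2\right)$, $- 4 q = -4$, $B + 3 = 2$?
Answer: $-12561$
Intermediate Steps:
$B = -1$ ($B = -3 + 2 = -1$)
$q = 1$ ($q = \left(- \frac{1}{4}\right) \left(-4\right) = 1$)
$M{\left(O,v \right)} = -10$ ($M{\left(O,v \right)} = \left(4 + 1\right) \left(-2\right) = 5 \left(-2\right) = -10$)
$h{\left(f \right)} = 2 f^{2}$ ($h{\left(f \right)} = 2 f f = 2 f^{2}$)
$I = -140$ ($I = - 10 \left(2 \left(-1\right)^{2} + 12\right) = - 10 \left(2 \cdot 1 + 12\right) = - 10 \left(2 + 12\right) = \left(-10\right) 14 = -140$)
$319 + 4 \cdot 23 I = 319 + 4 \cdot 23 \left(-140\right) = 319 + 92 \left(-140\right) = 319 - 12880 = -12561$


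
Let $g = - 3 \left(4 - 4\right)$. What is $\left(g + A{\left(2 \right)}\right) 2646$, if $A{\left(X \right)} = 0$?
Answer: $0$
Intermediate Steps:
$g = 0$ ($g = \left(-3\right) 0 = 0$)
$\left(g + A{\left(2 \right)}\right) 2646 = \left(0 + 0\right) 2646 = 0 \cdot 2646 = 0$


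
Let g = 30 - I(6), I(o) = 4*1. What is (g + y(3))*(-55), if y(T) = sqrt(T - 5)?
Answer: -1430 - 55*I*sqrt(2) ≈ -1430.0 - 77.782*I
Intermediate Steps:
I(o) = 4
g = 26 (g = 30 - 1*4 = 30 - 4 = 26)
y(T) = sqrt(-5 + T)
(g + y(3))*(-55) = (26 + sqrt(-5 + 3))*(-55) = (26 + sqrt(-2))*(-55) = (26 + I*sqrt(2))*(-55) = -1430 - 55*I*sqrt(2)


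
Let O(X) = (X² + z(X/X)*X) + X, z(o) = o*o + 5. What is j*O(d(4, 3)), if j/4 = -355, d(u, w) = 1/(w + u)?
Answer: -71000/49 ≈ -1449.0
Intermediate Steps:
z(o) = 5 + o² (z(o) = o² + 5 = 5 + o²)
d(u, w) = 1/(u + w)
j = -1420 (j = 4*(-355) = -1420)
O(X) = X² + 7*X (O(X) = (X² + (5 + (X/X)²)*X) + X = (X² + (5 + 1²)*X) + X = (X² + (5 + 1)*X) + X = (X² + 6*X) + X = X² + 7*X)
j*O(d(4, 3)) = -1420*(7 + 1/(4 + 3))/(4 + 3) = -1420*(7 + 1/7)/7 = -1420*(7 + ⅐)/7 = -1420*50/(7*7) = -1420*50/49 = -71000/49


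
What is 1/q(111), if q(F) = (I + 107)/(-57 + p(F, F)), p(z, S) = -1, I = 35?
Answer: -29/71 ≈ -0.40845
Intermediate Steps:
q(F) = -71/29 (q(F) = (35 + 107)/(-57 - 1) = 142/(-58) = 142*(-1/58) = -71/29)
1/q(111) = 1/(-71/29) = -29/71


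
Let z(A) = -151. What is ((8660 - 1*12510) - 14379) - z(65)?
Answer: -18078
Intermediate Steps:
((8660 - 1*12510) - 14379) - z(65) = ((8660 - 1*12510) - 14379) - 1*(-151) = ((8660 - 12510) - 14379) + 151 = (-3850 - 14379) + 151 = -18229 + 151 = -18078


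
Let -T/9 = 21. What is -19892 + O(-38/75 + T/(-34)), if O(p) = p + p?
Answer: -25349417/1275 ≈ -19882.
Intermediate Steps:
T = -189 (T = -9*21 = -189)
O(p) = 2*p
-19892 + O(-38/75 + T/(-34)) = -19892 + 2*(-38/75 - 189/(-34)) = -19892 + 2*(-38*1/75 - 189*(-1/34)) = -19892 + 2*(-38/75 + 189/34) = -19892 + 2*(12883/2550) = -19892 + 12883/1275 = -25349417/1275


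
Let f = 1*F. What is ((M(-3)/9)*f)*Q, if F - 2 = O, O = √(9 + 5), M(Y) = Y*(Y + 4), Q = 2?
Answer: -4/3 - 2*√14/3 ≈ -3.8278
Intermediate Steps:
M(Y) = Y*(4 + Y)
O = √14 ≈ 3.7417
F = 2 + √14 ≈ 5.7417
f = 2 + √14 (f = 1*(2 + √14) = 2 + √14 ≈ 5.7417)
((M(-3)/9)*f)*Q = ((-3*(4 - 3)/9)*(2 + √14))*2 = ((-3*1*(⅑))*(2 + √14))*2 = ((-3*⅑)*(2 + √14))*2 = -(2 + √14)/3*2 = (-⅔ - √14/3)*2 = -4/3 - 2*√14/3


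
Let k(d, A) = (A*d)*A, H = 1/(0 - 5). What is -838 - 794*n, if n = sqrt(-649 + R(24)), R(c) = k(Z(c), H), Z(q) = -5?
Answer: -838 - 794*I*sqrt(16230)/5 ≈ -838.0 - 20231.0*I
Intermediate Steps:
H = -1/5 (H = 1/(-5) = -1/5 ≈ -0.20000)
k(d, A) = d*A**2
R(c) = -1/5 (R(c) = -5*(-1/5)**2 = -5*1/25 = -1/5)
n = I*sqrt(16230)/5 (n = sqrt(-649 - 1/5) = sqrt(-3246/5) = I*sqrt(16230)/5 ≈ 25.479*I)
-838 - 794*n = -838 - 794*I*sqrt(16230)/5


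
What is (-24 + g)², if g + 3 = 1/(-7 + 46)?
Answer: 1106704/1521 ≈ 727.62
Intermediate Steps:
g = -116/39 (g = -3 + 1/(-7 + 46) = -3 + 1/39 = -116/39 ≈ -2.9744)
(-24 + g)² = (-24 - 116/39)² = (-1052/39)² = 1106704/1521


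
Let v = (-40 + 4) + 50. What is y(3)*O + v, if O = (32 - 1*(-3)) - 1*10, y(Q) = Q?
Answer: 89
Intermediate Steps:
v = 14 (v = -36 + 50 = 14)
O = 25 (O = (32 + 3) - 10 = 35 - 10 = 25)
y(3)*O + v = 3*25 + 14 = 75 + 14 = 89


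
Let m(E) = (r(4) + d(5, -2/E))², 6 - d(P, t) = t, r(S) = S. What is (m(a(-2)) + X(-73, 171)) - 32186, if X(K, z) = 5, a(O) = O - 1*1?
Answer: -288845/9 ≈ -32094.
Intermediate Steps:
a(O) = -1 + O (a(O) = O - 1 = -1 + O)
d(P, t) = 6 - t
m(E) = (10 + 2/E)² (m(E) = (4 + (6 - (-2)/E))² = (4 + (6 + 2/E))² = (10 + 2/E)²)
(m(a(-2)) + X(-73, 171)) - 32186 = ((10 + 2/(-1 - 2))² + 5) - 32186 = ((10 + 2/(-3))² + 5) - 32186 = ((10 + 2*(-⅓))² + 5) - 32186 = ((10 - ⅔)² + 5) - 32186 = ((28/3)² + 5) - 32186 = (784/9 + 5) - 32186 = 829/9 - 32186 = -288845/9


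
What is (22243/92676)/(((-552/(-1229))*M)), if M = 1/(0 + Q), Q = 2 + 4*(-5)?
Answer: -27336647/2842064 ≈ -9.6186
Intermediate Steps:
Q = -18 (Q = 2 - 20 = -18)
M = -1/18 (M = 1/(0 - 18) = 1/(-18) = -1/18 ≈ -0.055556)
(22243/92676)/(((-552/(-1229))*M)) = (22243/92676)/((-552/(-1229)*(-1/18))) = (22243*(1/92676))/((-552*(-1/1229)*(-1/18))) = 22243/(92676*(((552/1229)*(-1/18)))) = 22243/(92676*(-92/3687)) = (22243/92676)*(-3687/92) = -27336647/2842064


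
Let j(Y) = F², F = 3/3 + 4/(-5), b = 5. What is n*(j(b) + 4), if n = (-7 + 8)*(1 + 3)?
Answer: 404/25 ≈ 16.160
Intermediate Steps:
F = ⅕ (F = 3*(⅓) + 4*(-⅕) = 1 - ⅘ = ⅕ ≈ 0.20000)
n = 4 (n = 1*4 = 4)
j(Y) = 1/25 (j(Y) = (⅕)² = 1/25)
n*(j(b) + 4) = 4*(1/25 + 4) = 4*(101/25) = 404/25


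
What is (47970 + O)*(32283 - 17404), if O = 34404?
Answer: 1225642746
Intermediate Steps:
(47970 + O)*(32283 - 17404) = (47970 + 34404)*(32283 - 17404) = 82374*14879 = 1225642746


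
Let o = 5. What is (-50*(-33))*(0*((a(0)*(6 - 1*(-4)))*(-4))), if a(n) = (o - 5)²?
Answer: 0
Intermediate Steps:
a(n) = 0 (a(n) = (5 - 5)² = 0² = 0)
(-50*(-33))*(0*((a(0)*(6 - 1*(-4)))*(-4))) = (-50*(-33))*(0*((0*(6 - 1*(-4)))*(-4))) = 1650*(0*((0*(6 + 4))*(-4))) = 1650*(0*((0*10)*(-4))) = 1650*(0*(0*(-4))) = 1650*(0*0) = 1650*0 = 0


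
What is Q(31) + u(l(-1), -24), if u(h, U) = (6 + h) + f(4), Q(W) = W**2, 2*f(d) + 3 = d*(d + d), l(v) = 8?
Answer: 1979/2 ≈ 989.50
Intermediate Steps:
f(d) = -3/2 + d**2 (f(d) = -3/2 + (d*(d + d))/2 = -3/2 + (d*(2*d))/2 = -3/2 + (2*d**2)/2 = -3/2 + d**2)
u(h, U) = 41/2 + h (u(h, U) = (6 + h) + (-3/2 + 4**2) = (6 + h) + (-3/2 + 16) = (6 + h) + 29/2 = 41/2 + h)
Q(31) + u(l(-1), -24) = 31**2 + (41/2 + 8) = 961 + 57/2 = 1979/2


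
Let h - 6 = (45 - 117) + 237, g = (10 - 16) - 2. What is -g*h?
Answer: 1368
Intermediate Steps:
g = -8 (g = -6 - 2 = -8)
h = 171 (h = 6 + ((45 - 117) + 237) = 6 + (-72 + 237) = 6 + 165 = 171)
-g*h = -(-8)*171 = -1*(-1368) = 1368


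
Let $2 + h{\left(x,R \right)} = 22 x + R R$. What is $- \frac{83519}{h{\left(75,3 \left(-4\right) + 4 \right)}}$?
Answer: $- \frac{83519}{1712} \approx -48.784$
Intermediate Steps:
$h{\left(x,R \right)} = -2 + R^{2} + 22 x$ ($h{\left(x,R \right)} = -2 + \left(22 x + R R\right) = -2 + \left(22 x + R^{2}\right) = -2 + \left(R^{2} + 22 x\right) = -2 + R^{2} + 22 x$)
$- \frac{83519}{h{\left(75,3 \left(-4\right) + 4 \right)}} = - \frac{83519}{-2 + \left(3 \left(-4\right) + 4\right)^{2} + 22 \cdot 75} = - \frac{83519}{-2 + \left(-12 + 4\right)^{2} + 1650} = - \frac{83519}{-2 + \left(-8\right)^{2} + 1650} = - \frac{83519}{-2 + 64 + 1650} = - \frac{83519}{1712}$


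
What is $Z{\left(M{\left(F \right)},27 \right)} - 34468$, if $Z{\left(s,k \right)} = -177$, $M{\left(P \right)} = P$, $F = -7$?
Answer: $-34645$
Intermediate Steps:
$Z{\left(M{\left(F \right)},27 \right)} - 34468 = -177 - 34468 = -34645$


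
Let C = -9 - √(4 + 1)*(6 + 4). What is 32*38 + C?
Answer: 1207 - 10*√5 ≈ 1184.6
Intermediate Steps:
C = -9 - 10*√5 (C = -9 - √5*10 = -9 - 10*√5 ≈ -31.361)
32*38 + C = 32*38 + (-9 - 10*√5) = 1216 + (-9 - 10*√5) = 1207 - 10*√5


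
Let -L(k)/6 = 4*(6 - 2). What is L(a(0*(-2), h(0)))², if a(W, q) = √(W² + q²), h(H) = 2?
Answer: 9216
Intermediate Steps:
L(k) = -96 (L(k) = -24*(6 - 2) = -24*4 = -6*16 = -96)
L(a(0*(-2), h(0)))² = (-96)² = 9216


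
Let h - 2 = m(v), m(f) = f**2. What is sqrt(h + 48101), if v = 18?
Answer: sqrt(48427) ≈ 220.06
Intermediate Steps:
h = 326 (h = 2 + 18**2 = 2 + 324 = 326)
sqrt(h + 48101) = sqrt(326 + 48101) = sqrt(48427)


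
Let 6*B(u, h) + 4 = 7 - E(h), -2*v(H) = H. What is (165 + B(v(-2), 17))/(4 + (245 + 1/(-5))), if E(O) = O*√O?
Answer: 1655/2488 - 85*√17/7464 ≈ 0.61824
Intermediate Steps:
E(O) = O^(3/2)
v(H) = -H/2
B(u, h) = ½ - h^(3/2)/6 (B(u, h) = -⅔ + (7 - h^(3/2))/6 = -⅔ + (7/6 - h^(3/2)/6) = ½ - h^(3/2)/6)
(165 + B(v(-2), 17))/(4 + (245 + 1/(-5))) = (165 + (½ - 17*√17/6))/(4 + (245 + 1/(-5))) = (165 + (½ - 17*√17/6))/(4 + (245 - ⅕)) = (165 + (½ - 17*√17/6))/(4 + 1224/5) = (331/2 - 17*√17/6)/(1244/5) = (331/2 - 17*√17/6)*(5/1244) = 1655/2488 - 85*√17/7464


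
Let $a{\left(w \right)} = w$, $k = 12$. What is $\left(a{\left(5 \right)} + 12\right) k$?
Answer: $204$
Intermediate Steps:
$\left(a{\left(5 \right)} + 12\right) k = \left(5 + 12\right) 12 = 17 \cdot 12 = 204$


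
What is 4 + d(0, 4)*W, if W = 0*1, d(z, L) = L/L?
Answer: 4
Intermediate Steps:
d(z, L) = 1
W = 0
4 + d(0, 4)*W = 4 + 1*0 = 4 + 0 = 4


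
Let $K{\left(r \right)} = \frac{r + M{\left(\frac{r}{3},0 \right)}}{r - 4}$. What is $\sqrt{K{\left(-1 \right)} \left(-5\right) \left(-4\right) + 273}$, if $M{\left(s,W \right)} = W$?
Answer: $\sqrt{277} \approx 16.643$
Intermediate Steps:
$K{\left(r \right)} = \frac{r}{-4 + r}$ ($K{\left(r \right)} = \frac{r + 0}{r - 4} = \frac{r}{-4 + r}$)
$\sqrt{K{\left(-1 \right)} \left(-5\right) \left(-4\right) + 273} = \sqrt{- \frac{1}{-4 - 1} \left(-5\right) \left(-4\right) + 273} = \sqrt{- \frac{1}{-5} \left(-5\right) \left(-4\right) + 273} = \sqrt{\left(-1\right) \left(- \frac{1}{5}\right) \left(-5\right) \left(-4\right) + 273} = \sqrt{\frac{1}{5} \left(-5\right) \left(-4\right) + 273} = \sqrt{\left(-1\right) \left(-4\right) + 273} = \sqrt{4 + 273} = \sqrt{277}$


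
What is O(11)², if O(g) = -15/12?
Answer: 25/16 ≈ 1.5625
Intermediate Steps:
O(g) = -5/4 (O(g) = -15*1/12 = -5/4)
O(11)² = (-5/4)² = 25/16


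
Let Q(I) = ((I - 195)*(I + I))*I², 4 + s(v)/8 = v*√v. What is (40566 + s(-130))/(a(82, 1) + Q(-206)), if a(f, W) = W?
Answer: 40534/7010936433 - 1040*I*√130/7010936433 ≈ 5.7815e-6 - 1.6913e-6*I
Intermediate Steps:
s(v) = -32 + 8*v^(3/2) (s(v) = -32 + 8*(v*√v) = -32 + 8*v^(3/2))
Q(I) = 2*I³*(-195 + I) (Q(I) = ((-195 + I)*(2*I))*I² = (2*I*(-195 + I))*I² = 2*I³*(-195 + I))
(40566 + s(-130))/(a(82, 1) + Q(-206)) = (40566 + (-32 + 8*(-130)^(3/2)))/(1 + 2*(-206)³*(-195 - 206)) = (40566 + (-32 + 8*(-130*I*√130)))/(1 + 2*(-8741816)*(-401)) = (40566 + (-32 - 1040*I*√130))/(1 + 7010936432) = (40534 - 1040*I*√130)/7010936433 = (40534 - 1040*I*√130)*(1/7010936433) = 40534/7010936433 - 1040*I*√130/7010936433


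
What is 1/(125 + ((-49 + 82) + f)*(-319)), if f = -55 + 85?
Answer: -1/19972 ≈ -5.0070e-5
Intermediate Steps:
f = 30
1/(125 + ((-49 + 82) + f)*(-319)) = 1/(125 + ((-49 + 82) + 30)*(-319)) = 1/(125 + (33 + 30)*(-319)) = 1/(125 + 63*(-319)) = 1/(125 - 20097) = 1/(-19972) = -1/19972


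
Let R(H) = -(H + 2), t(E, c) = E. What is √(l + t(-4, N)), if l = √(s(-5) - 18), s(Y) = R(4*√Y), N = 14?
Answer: √(-4 + 2*√(-5 - I*√5)) ≈ 1.1097 - 2.0626*I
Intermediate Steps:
R(H) = -2 - H (R(H) = -(2 + H) = -2 - H)
s(Y) = -2 - 4*√Y
l = √(-20 - 4*I*√5) (l = √((-2 - 4*I*√5) - 18) = √(-20 - 4*I*√5) ≈ 0.97696 - 4.5776*I)
√(l + t(-4, N)) = √(2*√(-5 - I*√5) - 4) = √(-4 + 2*√(-5 - I*√5))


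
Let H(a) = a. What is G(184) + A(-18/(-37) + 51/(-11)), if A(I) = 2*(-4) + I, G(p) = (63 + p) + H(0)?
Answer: 95584/407 ≈ 234.85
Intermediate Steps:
G(p) = 63 + p (G(p) = (63 + p) + 0 = 63 + p)
A(I) = -8 + I
G(184) + A(-18/(-37) + 51/(-11)) = (63 + 184) + (-8 + (-18/(-37) + 51/(-11))) = 247 + (-8 + (-18*(-1/37) + 51*(-1/11))) = 247 + (-8 + (18/37 - 51/11)) = 247 + (-8 - 1689/407) = 247 - 4945/407 = 95584/407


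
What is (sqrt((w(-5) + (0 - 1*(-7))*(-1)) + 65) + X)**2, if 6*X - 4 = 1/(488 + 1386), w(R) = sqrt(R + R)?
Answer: (2499 + 3748*sqrt(58 + I*sqrt(10)))**2/14047504 ≈ 68.604 + 3.439*I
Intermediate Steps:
w(R) = sqrt(2)*sqrt(R) (w(R) = sqrt(2*R) = sqrt(2)*sqrt(R))
X = 2499/3748 (X = 2/3 + 1/(6*(488 + 1386)) = 2/3 + (1/6)/1874 = 2/3 + (1/6)*(1/1874) = 2/3 + 1/11244 = 2499/3748 ≈ 0.66676)
(sqrt((w(-5) + (0 - 1*(-7))*(-1)) + 65) + X)**2 = (sqrt((sqrt(2)*sqrt(-5) + (0 - 1*(-7))*(-1)) + 65) + 2499/3748)**2 = (sqrt((sqrt(2)*(I*sqrt(5)) + (0 + 7)*(-1)) + 65) + 2499/3748)**2 = (sqrt((I*sqrt(10) + 7*(-1)) + 65) + 2499/3748)**2 = (sqrt((I*sqrt(10) - 7) + 65) + 2499/3748)**2 = (sqrt((-7 + I*sqrt(10)) + 65) + 2499/3748)**2 = (sqrt(58 + I*sqrt(10)) + 2499/3748)**2 = (2499/3748 + sqrt(58 + I*sqrt(10)))**2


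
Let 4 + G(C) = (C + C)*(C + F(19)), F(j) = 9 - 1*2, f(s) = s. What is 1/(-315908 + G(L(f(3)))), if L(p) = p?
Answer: -1/315852 ≈ -3.1660e-6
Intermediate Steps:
F(j) = 7 (F(j) = 9 - 2 = 7)
G(C) = -4 + 2*C*(7 + C) (G(C) = -4 + (C + C)*(C + 7) = -4 + (2*C)*(7 + C) = -4 + 2*C*(7 + C))
1/(-315908 + G(L(f(3)))) = 1/(-315908 + (-4 + 2*3**2 + 14*3)) = 1/(-315908 + (-4 + 2*9 + 42)) = 1/(-315908 + (-4 + 18 + 42)) = 1/(-315908 + 56) = 1/(-315852) = -1/315852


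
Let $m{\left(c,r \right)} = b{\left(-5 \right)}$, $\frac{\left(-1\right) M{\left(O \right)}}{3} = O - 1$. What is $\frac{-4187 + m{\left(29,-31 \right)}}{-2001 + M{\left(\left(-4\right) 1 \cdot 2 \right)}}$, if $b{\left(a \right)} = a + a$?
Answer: $\frac{1399}{658} \approx 2.1261$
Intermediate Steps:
$b{\left(a \right)} = 2 a$
$M{\left(O \right)} = 3 - 3 O$ ($M{\left(O \right)} = - 3 \left(O - 1\right) = - 3 \left(-1 + O\right) = 3 - 3 O$)
$m{\left(c,r \right)} = -10$ ($m{\left(c,r \right)} = 2 \left(-5\right) = -10$)
$\frac{-4187 + m{\left(29,-31 \right)}}{-2001 + M{\left(\left(-4\right) 1 \cdot 2 \right)}} = \frac{-4187 - 10}{-2001 - \left(-3 + 3 \left(-4\right) 1 \cdot 2\right)} = - \frac{4197}{-2001 - \left(-3 + 3 \left(\left(-4\right) 2\right)\right)} = - \frac{4197}{-2001 + \left(3 - -24\right)} = - \frac{4197}{-2001 + \left(3 + 24\right)} = - \frac{4197}{-2001 + 27} = - \frac{4197}{-1974} = \left(-4197\right) \left(- \frac{1}{1974}\right) = \frac{1399}{658}$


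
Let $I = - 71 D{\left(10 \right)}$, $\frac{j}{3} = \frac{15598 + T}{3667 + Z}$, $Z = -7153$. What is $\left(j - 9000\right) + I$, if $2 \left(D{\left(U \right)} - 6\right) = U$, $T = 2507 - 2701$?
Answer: $- \frac{5690463}{581} \approx -9794.3$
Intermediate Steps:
$T = -194$ ($T = 2507 - 2701 = -194$)
$D{\left(U \right)} = 6 + \frac{U}{2}$
$j = - \frac{7702}{581}$ ($j = 3 \frac{15598 - 194}{3667 - 7153} = 3 \frac{15404}{-3486} = 3 \cdot 15404 \left(- \frac{1}{3486}\right) = 3 \left(- \frac{7702}{1743}\right) = - \frac{7702}{581} \approx -13.256$)
$I = -781$ ($I = - 71 \left(6 + \frac{1}{2} \cdot 10\right) = - 71 \left(6 + 5\right) = \left(-71\right) 11 = -781$)
$\left(j - 9000\right) + I = \left(- \frac{7702}{581} - 9000\right) - 781 = - \frac{5236702}{581} - 781 = - \frac{5690463}{581}$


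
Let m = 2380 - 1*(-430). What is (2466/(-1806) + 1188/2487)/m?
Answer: -221523/701176490 ≈ -0.00031593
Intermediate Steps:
m = 2810 (m = 2380 + 430 = 2810)
(2466/(-1806) + 1188/2487)/m = (2466/(-1806) + 1188/2487)/2810 = (2466*(-1/1806) + 1188*(1/2487))*(1/2810) = (-411/301 + 396/829)*(1/2810) = -221523/249529*1/2810 = -221523/701176490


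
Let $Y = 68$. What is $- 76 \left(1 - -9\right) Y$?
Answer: $-51680$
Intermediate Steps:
$- 76 \left(1 - -9\right) Y = - 76 \left(1 - -9\right) 68 = - 76 \left(1 + 9\right) 68 = \left(-76\right) 10 \cdot 68 = \left(-760\right) 68 = -51680$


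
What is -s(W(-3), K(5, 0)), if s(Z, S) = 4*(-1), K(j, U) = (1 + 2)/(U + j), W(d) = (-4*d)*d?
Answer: 4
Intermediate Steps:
W(d) = -4*d²
K(j, U) = 3/(U + j)
s(Z, S) = -4
-s(W(-3), K(5, 0)) = -1*(-4) = 4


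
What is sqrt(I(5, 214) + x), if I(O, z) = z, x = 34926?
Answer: 2*sqrt(8785) ≈ 187.46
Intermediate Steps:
sqrt(I(5, 214) + x) = sqrt(214 + 34926) = sqrt(35140) = 2*sqrt(8785)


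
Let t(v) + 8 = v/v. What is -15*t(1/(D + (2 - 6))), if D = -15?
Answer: 105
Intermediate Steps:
t(v) = -7 (t(v) = -8 + v/v = -8 + 1 = -7)
-15*t(1/(D + (2 - 6))) = -15*(-7) = 105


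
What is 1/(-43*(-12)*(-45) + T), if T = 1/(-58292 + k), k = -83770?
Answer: -142062/3298679641 ≈ -4.3066e-5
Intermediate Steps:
T = -1/142062 (T = 1/(-58292 - 83770) = 1/(-142062) = -1/142062 ≈ -7.0392e-6)
1/(-43*(-12)*(-45) + T) = 1/(-43*(-12)*(-45) - 1/142062) = 1/(516*(-45) - 1/142062) = 1/(-23220 - 1/142062) = 1/(-3298679641/142062) = -142062/3298679641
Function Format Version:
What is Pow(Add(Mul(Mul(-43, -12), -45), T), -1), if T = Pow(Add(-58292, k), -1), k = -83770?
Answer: Rational(-142062, 3298679641) ≈ -4.3066e-5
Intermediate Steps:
T = Rational(-1, 142062) (T = Pow(Add(-58292, -83770), -1) = Pow(-142062, -1) = Rational(-1, 142062) ≈ -7.0392e-6)
Pow(Add(Mul(Mul(-43, -12), -45), T), -1) = Pow(Add(Mul(Mul(-43, -12), -45), Rational(-1, 142062)), -1) = Pow(Add(Mul(516, -45), Rational(-1, 142062)), -1) = Pow(Add(-23220, Rational(-1, 142062)), -1) = Pow(Rational(-3298679641, 142062), -1) = Rational(-142062, 3298679641)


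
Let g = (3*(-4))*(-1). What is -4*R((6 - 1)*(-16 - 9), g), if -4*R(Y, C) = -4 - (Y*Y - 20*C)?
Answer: -15389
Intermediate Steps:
g = 12 (g = -12*(-1) = 12)
R(Y, C) = 1 - 5*C + Y²/4 (R(Y, C) = -(-4 - (Y*Y - 20*C))/4 = -(-4 - (Y² - 20*C))/4 = -(-4 + (-Y² + 20*C))/4 = -(-4 - Y² + 20*C)/4 = 1 - 5*C + Y²/4)
-4*R((6 - 1)*(-16 - 9), g) = -4*(1 - 5*12 + ((6 - 1)*(-16 - 9))²/4) = -4*(1 - 60 + (5*(-25))²/4) = -4*(1 - 60 + (¼)*(-125)²) = -4*(1 - 60 + (¼)*15625) = -4*(1 - 60 + 15625/4) = -4*15389/4 = -15389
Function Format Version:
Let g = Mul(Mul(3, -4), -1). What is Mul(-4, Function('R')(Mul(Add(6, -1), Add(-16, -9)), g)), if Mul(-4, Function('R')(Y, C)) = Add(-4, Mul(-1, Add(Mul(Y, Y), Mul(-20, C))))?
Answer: -15389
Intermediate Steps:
g = 12 (g = Mul(-12, -1) = 12)
Function('R')(Y, C) = Add(1, Mul(-5, C), Mul(Rational(1, 4), Pow(Y, 2))) (Function('R')(Y, C) = Mul(Rational(-1, 4), Add(-4, Mul(-1, Add(Mul(Y, Y), Mul(-20, C))))) = Mul(Rational(-1, 4), Add(-4, Mul(-1, Add(Pow(Y, 2), Mul(-20, C))))) = Mul(Rational(-1, 4), Add(-4, Add(Mul(-1, Pow(Y, 2)), Mul(20, C)))) = Mul(Rational(-1, 4), Add(-4, Mul(-1, Pow(Y, 2)), Mul(20, C))) = Add(1, Mul(-5, C), Mul(Rational(1, 4), Pow(Y, 2))))
Mul(-4, Function('R')(Mul(Add(6, -1), Add(-16, -9)), g)) = Mul(-4, Add(1, Mul(-5, 12), Mul(Rational(1, 4), Pow(Mul(Add(6, -1), Add(-16, -9)), 2)))) = Mul(-4, Add(1, -60, Mul(Rational(1, 4), Pow(Mul(5, -25), 2)))) = Mul(-4, Add(1, -60, Mul(Rational(1, 4), Pow(-125, 2)))) = Mul(-4, Add(1, -60, Mul(Rational(1, 4), 15625))) = Mul(-4, Add(1, -60, Rational(15625, 4))) = Mul(-4, Rational(15389, 4)) = -15389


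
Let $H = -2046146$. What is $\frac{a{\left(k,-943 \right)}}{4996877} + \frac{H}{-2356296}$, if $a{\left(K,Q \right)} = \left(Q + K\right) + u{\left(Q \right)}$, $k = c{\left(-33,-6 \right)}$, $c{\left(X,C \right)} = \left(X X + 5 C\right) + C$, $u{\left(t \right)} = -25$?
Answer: $\frac{5112270085601}{5887060643796} \approx 0.86839$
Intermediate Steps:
$c{\left(X,C \right)} = X^{2} + 6 C$ ($c{\left(X,C \right)} = \left(X^{2} + 5 C\right) + C = X^{2} + 6 C$)
$k = 1053$ ($k = \left(-33\right)^{2} + 6 \left(-6\right) = 1089 - 36 = 1053$)
$a{\left(K,Q \right)} = -25 + K + Q$ ($a{\left(K,Q \right)} = \left(Q + K\right) - 25 = \left(K + Q\right) - 25 = -25 + K + Q$)
$\frac{a{\left(k,-943 \right)}}{4996877} + \frac{H}{-2356296} = \frac{-25 + 1053 - 943}{4996877} - \frac{2046146}{-2356296} = 85 \cdot \frac{1}{4996877} - - \frac{1023073}{1178148} = \frac{85}{4996877} + \frac{1023073}{1178148} = \frac{5112270085601}{5887060643796}$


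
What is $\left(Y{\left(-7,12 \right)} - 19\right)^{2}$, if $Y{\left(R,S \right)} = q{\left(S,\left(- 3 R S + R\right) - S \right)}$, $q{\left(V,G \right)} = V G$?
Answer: $7711729$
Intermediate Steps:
$q{\left(V,G \right)} = G V$
$Y{\left(R,S \right)} = S \left(R - S - 3 R S\right)$ ($Y{\left(R,S \right)} = \left(\left(- 3 R S + R\right) - S\right) S = \left(\left(R - 3 R S\right) - S\right) S = \left(R - S - 3 R S\right) S = S \left(R - S - 3 R S\right)$)
$\left(Y{\left(-7,12 \right)} - 19\right)^{2} = \left(12 \left(-7 - 12 - \left(-21\right) 12\right) - 19\right)^{2} = \left(12 \left(-7 - 12 + 252\right) - 19\right)^{2} = \left(12 \cdot 233 - 19\right)^{2} = \left(2796 - 19\right)^{2} = 2777^{2} = 7711729$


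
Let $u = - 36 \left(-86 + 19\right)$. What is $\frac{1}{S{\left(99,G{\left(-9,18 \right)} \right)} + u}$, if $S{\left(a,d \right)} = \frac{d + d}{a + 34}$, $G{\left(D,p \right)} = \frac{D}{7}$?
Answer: $\frac{931}{2245554} \approx 0.0004146$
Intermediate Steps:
$G{\left(D,p \right)} = \frac{D}{7}$ ($G{\left(D,p \right)} = D \frac{1}{7} = \frac{D}{7}$)
$u = 2412$ ($u = \left(-36\right) \left(-67\right) = 2412$)
$S{\left(a,d \right)} = \frac{2 d}{34 + a}$
$\frac{1}{S{\left(99,G{\left(-9,18 \right)} \right)} + u} = \frac{1}{\frac{2 \cdot \frac{1}{7} \left(-9\right)}{34 + 99} + 2412} = \frac{1}{2 \left(- \frac{9}{7}\right) \frac{1}{133} + 2412} = \frac{1}{- \frac{18}{931} + 2412} = \frac{1}{\frac{2245554}{931}} = \frac{931}{2245554}$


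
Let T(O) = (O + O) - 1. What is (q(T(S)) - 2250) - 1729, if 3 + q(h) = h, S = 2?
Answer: -3979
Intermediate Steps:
T(O) = -1 + 2*O (T(O) = 2*O - 1 = -1 + 2*O)
q(h) = -3 + h
(q(T(S)) - 2250) - 1729 = ((-3 + (-1 + 2*2)) - 2250) - 1729 = ((-3 + (-1 + 4)) - 2250) - 1729 = ((-3 + 3) - 2250) - 1729 = (0 - 2250) - 1729 = -2250 - 1729 = -3979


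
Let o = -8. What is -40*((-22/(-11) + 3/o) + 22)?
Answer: -945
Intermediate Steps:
-40*((-22/(-11) + 3/o) + 22) = -40*((-22/(-11) + 3/(-8)) + 22) = -40*((-22*(-1/11) + 3*(-⅛)) + 22) = -40*((2 - 3/8) + 22) = -40*(13/8 + 22) = -40*189/8 = -945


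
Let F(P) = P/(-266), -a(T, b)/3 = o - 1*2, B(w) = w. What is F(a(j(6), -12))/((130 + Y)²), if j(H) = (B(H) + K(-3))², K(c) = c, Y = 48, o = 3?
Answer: 3/8427944 ≈ 3.5596e-7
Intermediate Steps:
j(H) = (-3 + H)² (j(H) = (H - 3)² = (-3 + H)²)
a(T, b) = -3 (a(T, b) = -3*(3 - 1*2) = -3*(3 - 2) = -3*1 = -3)
F(P) = -P/266 (F(P) = P*(-1/266) = -P/266)
F(a(j(6), -12))/((130 + Y)²) = (-1/266*(-3))/((130 + 48)²) = 3/(266*(178²)) = (3/266)/31684 = (3/266)*(1/31684) = 3/8427944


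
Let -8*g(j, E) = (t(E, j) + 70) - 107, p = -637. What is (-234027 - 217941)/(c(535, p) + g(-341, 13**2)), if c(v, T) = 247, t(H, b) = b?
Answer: -1536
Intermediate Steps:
g(j, E) = 37/8 - j/8 (g(j, E) = -((j + 70) - 107)/8 = -((70 + j) - 107)/8 = -(-37 + j)/8 = 37/8 - j/8)
(-234027 - 217941)/(c(535, p) + g(-341, 13**2)) = (-234027 - 217941)/(247 + (37/8 - 1/8*(-341))) = -451968/(247 + (37/8 + 341/8)) = -451968/(247 + 189/4) = -451968/1177/4 = -451968*4/1177 = -1536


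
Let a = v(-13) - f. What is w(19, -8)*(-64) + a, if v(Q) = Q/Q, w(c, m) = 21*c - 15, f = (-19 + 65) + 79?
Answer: -24700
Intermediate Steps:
f = 125 (f = 46 + 79 = 125)
w(c, m) = -15 + 21*c
v(Q) = 1
a = -124 (a = 1 - 1*125 = 1 - 125 = -124)
w(19, -8)*(-64) + a = (-15 + 21*19)*(-64) - 124 = (-15 + 399)*(-64) - 124 = 384*(-64) - 124 = -24576 - 124 = -24700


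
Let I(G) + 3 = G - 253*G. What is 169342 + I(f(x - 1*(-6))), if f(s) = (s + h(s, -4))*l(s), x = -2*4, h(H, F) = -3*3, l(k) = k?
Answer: 163795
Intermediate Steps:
h(H, F) = -9
x = -8
f(s) = s*(-9 + s) (f(s) = (s - 9)*s = (-9 + s)*s = s*(-9 + s))
I(G) = -3 - 252*G (I(G) = -3 + (G - 253*G) = -3 - 252*G)
169342 + I(f(x - 1*(-6))) = 169342 + (-3 - 252*(-8 - 1*(-6))*(-9 + (-8 - 1*(-6)))) = 169342 + (-3 - 252*(-8 + 6)*(-9 + (-8 + 6))) = 169342 + (-3 - (-504)*(-9 - 2)) = 169342 + (-3 - (-504)*(-11)) = 169342 + (-3 - 252*22) = 169342 + (-3 - 5544) = 169342 - 5547 = 163795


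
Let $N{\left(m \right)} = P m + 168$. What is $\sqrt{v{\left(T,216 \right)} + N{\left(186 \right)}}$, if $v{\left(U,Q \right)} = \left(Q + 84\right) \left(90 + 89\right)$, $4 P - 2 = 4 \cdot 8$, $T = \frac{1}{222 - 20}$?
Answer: $3 \sqrt{6161} \approx 235.48$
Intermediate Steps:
$T = \frac{1}{202} \approx 0.0049505$
$P = \frac{17}{2}$ ($P = \frac{1}{2} + \frac{4 \cdot 8}{4} = \frac{1}{2} + \frac{1}{4} \cdot 32 = \frac{1}{2} + 8 = \frac{17}{2} \approx 8.5$)
$v{\left(U,Q \right)} = 15036 + 179 Q$ ($v{\left(U,Q \right)} = \left(84 + Q\right) 179 = 15036 + 179 Q$)
$N{\left(m \right)} = 168 + \frac{17 m}{2}$ ($N{\left(m \right)} = \frac{17 m}{2} + 168 = 168 + \frac{17 m}{2}$)
$\sqrt{v{\left(T,216 \right)} + N{\left(186 \right)}} = \sqrt{\left(15036 + 179 \cdot 216\right) + \left(168 + \frac{17}{2} \cdot 186\right)} = \sqrt{\left(15036 + 38664\right) + \left(168 + 1581\right)} = \sqrt{53700 + 1749} = \sqrt{55449} = 3 \sqrt{6161}$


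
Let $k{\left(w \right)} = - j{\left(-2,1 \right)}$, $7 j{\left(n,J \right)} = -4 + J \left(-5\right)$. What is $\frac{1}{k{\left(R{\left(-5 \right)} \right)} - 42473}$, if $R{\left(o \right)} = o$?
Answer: $- \frac{7}{297302} \approx -2.3545 \cdot 10^{-5}$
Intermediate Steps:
$j{\left(n,J \right)} = - \frac{4}{7} - \frac{5 J}{7}$ ($j{\left(n,J \right)} = \frac{-4 + J \left(-5\right)}{7} = \frac{-4 - 5 J}{7} = - \frac{4}{7} - \frac{5 J}{7}$)
$k{\left(w \right)} = \frac{9}{7}$ ($k{\left(w \right)} = - (- \frac{4}{7} - \frac{5}{7}) = \left(-1\right) \left(- \frac{9}{7}\right) = \frac{9}{7}$)
$\frac{1}{k{\left(R{\left(-5 \right)} \right)} - 42473} = \frac{1}{\frac{9}{7} - 42473} = \frac{1}{- \frac{297302}{7}} = - \frac{7}{297302}$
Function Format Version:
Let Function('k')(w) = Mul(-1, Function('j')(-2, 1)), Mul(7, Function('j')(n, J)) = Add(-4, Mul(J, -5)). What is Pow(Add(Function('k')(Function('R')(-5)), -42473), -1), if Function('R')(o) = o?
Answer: Rational(-7, 297302) ≈ -2.3545e-5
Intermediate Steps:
Function('j')(n, J) = Add(Rational(-4, 7), Mul(Rational(-5, 7), J)) (Function('j')(n, J) = Mul(Rational(1, 7), Add(-4, Mul(J, -5))) = Mul(Rational(1, 7), Add(-4, Mul(-5, J))) = Add(Rational(-4, 7), Mul(Rational(-5, 7), J)))
Function('k')(w) = Rational(9, 7) (Function('k')(w) = Mul(-1, Add(Rational(-4, 7), Mul(Rational(-5, 7), 1))) = Mul(-1, Add(Rational(-4, 7), Rational(-5, 7))) = Mul(-1, Rational(-9, 7)) = Rational(9, 7))
Pow(Add(Function('k')(Function('R')(-5)), -42473), -1) = Pow(Add(Rational(9, 7), -42473), -1) = Pow(Rational(-297302, 7), -1) = Rational(-7, 297302)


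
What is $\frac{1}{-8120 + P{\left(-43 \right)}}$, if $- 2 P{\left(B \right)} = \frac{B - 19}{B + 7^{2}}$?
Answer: $- \frac{6}{48689} \approx -0.00012323$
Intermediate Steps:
$P{\left(B \right)} = - \frac{-19 + B}{2 \left(49 + B\right)}$ ($P{\left(B \right)} = - \frac{\left(B - 19\right) \frac{1}{B + 7^{2}}}{2} = - \frac{\left(-19 + B\right) \frac{1}{B + 49}}{2} = - \frac{\left(-19 + B\right) \frac{1}{49 + B}}{2} = - \frac{\frac{1}{49 + B} \left(-19 + B\right)}{2} = - \frac{-19 + B}{2 \left(49 + B\right)}$)
$\frac{1}{-8120 + P{\left(-43 \right)}} = \frac{1}{-8120 + \frac{19 - -43}{2 \left(49 - 43\right)}} = \frac{1}{-8120 + \frac{19 + 43}{2 \cdot 6}} = \frac{1}{-8120 + \frac{1}{2} \cdot \frac{1}{6} \cdot 62} = \frac{1}{-8120 + \frac{31}{6}} = \frac{1}{- \frac{48689}{6}} = - \frac{6}{48689}$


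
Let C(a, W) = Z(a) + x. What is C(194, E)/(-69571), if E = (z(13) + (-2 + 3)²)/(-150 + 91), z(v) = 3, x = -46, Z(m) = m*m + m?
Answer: -37784/69571 ≈ -0.54310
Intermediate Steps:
Z(m) = m + m² (Z(m) = m² + m = m + m²)
E = -4/59 (E = (3 + (-2 + 3)²)/(-150 + 91) = (3 + 1²)/(-59) = (3 + 1)*(-1/59) = 4*(-1/59) = -4/59 ≈ -0.067797)
C(a, W) = -46 + a*(1 + a) (C(a, W) = a*(1 + a) - 46 = -46 + a*(1 + a))
C(194, E)/(-69571) = (-46 + 194*(1 + 194))/(-69571) = (-46 + 194*195)*(-1/69571) = (-46 + 37830)*(-1/69571) = 37784*(-1/69571) = -37784/69571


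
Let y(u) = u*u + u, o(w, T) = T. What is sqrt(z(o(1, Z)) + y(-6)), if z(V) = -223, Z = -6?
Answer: I*sqrt(193) ≈ 13.892*I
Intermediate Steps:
y(u) = u + u**2 (y(u) = u**2 + u = u + u**2)
sqrt(z(o(1, Z)) + y(-6)) = sqrt(-223 - 6*(1 - 6)) = sqrt(-223 - 6*(-5)) = sqrt(-223 + 30) = sqrt(-193) = I*sqrt(193)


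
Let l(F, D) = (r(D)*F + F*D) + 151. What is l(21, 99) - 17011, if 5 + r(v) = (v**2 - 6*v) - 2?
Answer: 178419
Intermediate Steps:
r(v) = -7 + v**2 - 6*v (r(v) = -5 + ((v**2 - 6*v) - 2) = -5 + (-2 + v**2 - 6*v) = -7 + v**2 - 6*v)
l(F, D) = 151 + D*F + F*(-7 + D**2 - 6*D) (l(F, D) = ((-7 + D**2 - 6*D)*F + F*D) + 151 = (F*(-7 + D**2 - 6*D) + D*F) + 151 = (D*F + F*(-7 + D**2 - 6*D)) + 151 = 151 + D*F + F*(-7 + D**2 - 6*D))
l(21, 99) - 17011 = (151 + 99*21 - 1*21*(7 - 1*99**2 + 6*99)) - 17011 = (151 + 2079 - 1*21*(7 - 1*9801 + 594)) - 17011 = (151 + 2079 - 1*21*(7 - 9801 + 594)) - 17011 = (151 + 2079 - 1*21*(-9200)) - 17011 = (151 + 2079 + 193200) - 17011 = 195430 - 17011 = 178419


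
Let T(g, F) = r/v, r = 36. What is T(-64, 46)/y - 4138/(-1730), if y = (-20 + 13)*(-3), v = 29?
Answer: 430387/175595 ≈ 2.4510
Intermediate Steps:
y = 21 (y = -7*(-3) = 21)
T(g, F) = 36/29
T(-64, 46)/y - 4138/(-1730) = (36/29)/21 - 4138/(-1730) = (36/29)*(1/21) - 4138*(-1/1730) = 12/203 + 2069/865 = 430387/175595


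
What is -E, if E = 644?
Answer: -644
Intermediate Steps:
-E = -1*644 = -644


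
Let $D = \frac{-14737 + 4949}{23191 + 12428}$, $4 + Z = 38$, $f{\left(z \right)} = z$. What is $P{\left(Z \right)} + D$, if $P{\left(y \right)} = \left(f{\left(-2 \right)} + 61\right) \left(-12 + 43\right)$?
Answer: $\frac{65137363}{35619} \approx 1828.7$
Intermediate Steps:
$Z = 34$ ($Z = -4 + 38 = 34$)
$P{\left(y \right)} = 1829$ ($P{\left(y \right)} = \left(-2 + 61\right) \left(-12 + 43\right) = 59 \cdot 31 = 1829$)
$D = - \frac{9788}{35619} \approx -0.2748$
$P{\left(Z \right)} + D = 1829 - \frac{9788}{35619} = \frac{65137363}{35619}$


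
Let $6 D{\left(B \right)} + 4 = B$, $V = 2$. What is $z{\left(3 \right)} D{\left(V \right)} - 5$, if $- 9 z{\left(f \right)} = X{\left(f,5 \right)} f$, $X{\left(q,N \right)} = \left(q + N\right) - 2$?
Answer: $- \frac{13}{3} \approx -4.3333$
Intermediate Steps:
$D{\left(B \right)} = - \frac{2}{3} + \frac{B}{6}$
$X{\left(q,N \right)} = -2 + N + q$ ($X{\left(q,N \right)} = \left(N + q\right) - 2 = -2 + N + q$)
$z{\left(f \right)} = - \frac{f \left(3 + f\right)}{9}$ ($z{\left(f \right)} = - \frac{\left(-2 + 5 + f\right) f}{9} = - \frac{\left(3 + f\right) f}{9} = - \frac{f \left(3 + f\right)}{9}$)
$z{\left(3 \right)} D{\left(V \right)} - 5 = \left(- \frac{1}{9}\right) 3 \left(3 + 3\right) \left(- \frac{2}{3} + \frac{1}{6} \cdot 2\right) - 5 = \left(- \frac{1}{9}\right) 3 \cdot 6 \left(- \frac{2}{3} + \frac{1}{3}\right) - 5 = \left(-2\right) \left(- \frac{1}{3}\right) - 5 = \frac{2}{3} - 5 = - \frac{13}{3}$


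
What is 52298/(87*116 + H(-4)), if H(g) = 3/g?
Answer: 209192/40365 ≈ 5.1825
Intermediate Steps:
52298/(87*116 + H(-4)) = 52298/(87*116 + 3/(-4)) = 52298/(10092 + 3*(-¼)) = 52298/(10092 - ¾) = 52298/(40365/4) = 52298*(4/40365) = 209192/40365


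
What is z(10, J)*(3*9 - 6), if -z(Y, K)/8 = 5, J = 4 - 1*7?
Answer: -840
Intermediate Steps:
J = -3 (J = 4 - 7 = -3)
z(Y, K) = -40 (z(Y, K) = -8*5 = -40)
z(10, J)*(3*9 - 6) = -40*(3*9 - 6) = -40*(27 - 6) = -40*21 = -840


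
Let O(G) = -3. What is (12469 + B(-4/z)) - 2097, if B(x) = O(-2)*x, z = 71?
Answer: 736424/71 ≈ 10372.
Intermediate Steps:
B(x) = -3*x
(12469 + B(-4/z)) - 2097 = (12469 - (-12)/71) - 2097 = (12469 - 3*(-4/71)) - 2097 = (12469 + 12/71) - 2097 = 885311/71 - 2097 = 736424/71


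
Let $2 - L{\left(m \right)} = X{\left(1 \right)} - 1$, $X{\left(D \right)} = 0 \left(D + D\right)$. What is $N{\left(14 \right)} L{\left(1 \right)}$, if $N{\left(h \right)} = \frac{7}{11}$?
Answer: $\frac{21}{11} \approx 1.9091$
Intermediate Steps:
$N{\left(h \right)} = \frac{7}{11}$ ($N{\left(h \right)} = 7 \cdot \frac{1}{11} = \frac{7}{11}$)
$X{\left(D \right)} = 0$ ($X{\left(D \right)} = 0 \cdot 2 D = 0$)
$L{\left(m \right)} = 3$ ($L{\left(m \right)} = 2 - \left(0 - 1\right) = 2 - -1 = 2 + 1 = 3$)
$N{\left(14 \right)} L{\left(1 \right)} = \frac{7}{11} \cdot 3 = \frac{21}{11}$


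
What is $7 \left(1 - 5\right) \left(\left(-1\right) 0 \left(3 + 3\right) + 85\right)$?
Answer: $-2380$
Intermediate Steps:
$7 \left(1 - 5\right) \left(\left(-1\right) 0 \left(3 + 3\right) + 85\right) = 7 \left(-4\right) \left(0 \cdot 6 + 85\right) = - 28 \left(0 + 85\right) = \left(-28\right) 85 = -2380$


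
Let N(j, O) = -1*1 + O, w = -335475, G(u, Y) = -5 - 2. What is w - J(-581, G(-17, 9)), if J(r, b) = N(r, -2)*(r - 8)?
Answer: -337242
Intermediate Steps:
G(u, Y) = -7
N(j, O) = -1 + O
J(r, b) = 24 - 3*r (J(r, b) = (-1 - 2)*(r - 8) = -3*(-8 + r) = 24 - 3*r)
w - J(-581, G(-17, 9)) = -335475 - (24 - 3*(-581)) = -335475 - (24 + 1743) = -335475 - 1*1767 = -335475 - 1767 = -337242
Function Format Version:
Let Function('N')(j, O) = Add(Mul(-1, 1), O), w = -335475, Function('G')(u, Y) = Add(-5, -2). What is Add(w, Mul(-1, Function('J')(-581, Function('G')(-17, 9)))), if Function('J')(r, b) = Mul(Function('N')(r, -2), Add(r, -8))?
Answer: -337242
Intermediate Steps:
Function('G')(u, Y) = -7
Function('N')(j, O) = Add(-1, O)
Function('J')(r, b) = Add(24, Mul(-3, r)) (Function('J')(r, b) = Mul(Add(-1, -2), Add(r, -8)) = Mul(-3, Add(-8, r)) = Add(24, Mul(-3, r)))
Add(w, Mul(-1, Function('J')(-581, Function('G')(-17, 9)))) = Add(-335475, Mul(-1, Add(24, Mul(-3, -581)))) = Add(-335475, Mul(-1, Add(24, 1743))) = Add(-335475, Mul(-1, 1767)) = Add(-335475, -1767) = -337242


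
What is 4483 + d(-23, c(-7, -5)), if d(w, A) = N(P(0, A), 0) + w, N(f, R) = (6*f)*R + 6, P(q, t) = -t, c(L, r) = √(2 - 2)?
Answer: 4466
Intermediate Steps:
c(L, r) = 0 (c(L, r) = √0 = 0)
N(f, R) = 6 + 6*R*f (N(f, R) = 6*R*f + 6 = 6 + 6*R*f)
d(w, A) = 6 + w (d(w, A) = (6 + 6*0*(-A)) + w = (6 + 0) + w = 6 + w)
4483 + d(-23, c(-7, -5)) = 4483 + (6 - 23) = 4483 - 17 = 4466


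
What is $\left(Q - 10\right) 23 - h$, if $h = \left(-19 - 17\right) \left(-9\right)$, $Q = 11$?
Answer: $-301$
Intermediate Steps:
$h = 324$ ($h = \left(-36\right) \left(-9\right) = 324$)
$\left(Q - 10\right) 23 - h = \left(11 - 10\right) 23 - 324 = 1 \cdot 23 - 324 = 23 - 324 = -301$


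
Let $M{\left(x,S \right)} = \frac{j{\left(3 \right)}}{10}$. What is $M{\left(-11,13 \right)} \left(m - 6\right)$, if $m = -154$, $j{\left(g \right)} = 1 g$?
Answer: $-48$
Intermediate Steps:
$j{\left(g \right)} = g$
$M{\left(x,S \right)} = \frac{3}{10}$
$M{\left(-11,13 \right)} \left(m - 6\right) = \frac{3 \left(-154 - 6\right)}{10} = \frac{3}{10} \left(-160\right) = -48$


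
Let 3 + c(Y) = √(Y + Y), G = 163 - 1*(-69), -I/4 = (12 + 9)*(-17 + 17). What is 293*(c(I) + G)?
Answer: 67097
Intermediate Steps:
I = 0 (I = -4*(12 + 9)*(-17 + 17) = -84*0 = -4*0 = 0)
G = 232 (G = 163 + 69 = 232)
c(Y) = -3 + √2*√Y (c(Y) = -3 + √(Y + Y) = -3 + √(2*Y) = -3 + √2*√Y)
293*(c(I) + G) = 293*((-3 + √2*√0) + 232) = 293*((-3 + √2*0) + 232) = 293*((-3 + 0) + 232) = 293*(-3 + 232) = 293*229 = 67097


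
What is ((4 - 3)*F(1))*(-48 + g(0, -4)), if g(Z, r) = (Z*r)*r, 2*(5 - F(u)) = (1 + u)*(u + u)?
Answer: -144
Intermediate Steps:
F(u) = 5 - u*(1 + u) (F(u) = 5 - (1 + u)*(u + u)/2 = 5 - (1 + u)*2*u/2 = 5 - u*(1 + u))
g(Z, r) = Z*r²
((4 - 3)*F(1))*(-48 + g(0, -4)) = ((4 - 3)*(5 - 1*1 - 1*1²))*(-48 + 0*(-4)²) = (1*(5 - 1 - 1*1))*(-48 + 0*16) = (1*(5 - 1 - 1))*(-48 + 0) = (1*3)*(-48) = 3*(-48) = -144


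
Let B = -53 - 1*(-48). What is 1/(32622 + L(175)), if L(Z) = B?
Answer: 1/32617 ≈ 3.0659e-5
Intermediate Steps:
B = -5 (B = -53 + 48 = -5)
L(Z) = -5
1/(32622 + L(175)) = 1/(32622 - 5) = 1/32617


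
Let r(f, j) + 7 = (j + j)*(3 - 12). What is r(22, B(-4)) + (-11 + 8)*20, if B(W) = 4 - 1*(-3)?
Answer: -193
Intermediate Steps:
B(W) = 7 (B(W) = 4 + 3 = 7)
r(f, j) = -7 - 18*j (r(f, j) = -7 + (j + j)*(3 - 12) = -7 + (2*j)*(-9) = -7 - 18*j)
r(22, B(-4)) + (-11 + 8)*20 = (-7 - 18*7) + (-11 + 8)*20 = (-7 - 126) - 3*20 = -133 - 60 = -193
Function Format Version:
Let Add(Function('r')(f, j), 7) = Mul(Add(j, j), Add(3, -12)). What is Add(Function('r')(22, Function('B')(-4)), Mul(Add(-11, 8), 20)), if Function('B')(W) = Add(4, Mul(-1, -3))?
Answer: -193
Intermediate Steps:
Function('B')(W) = 7 (Function('B')(W) = Add(4, 3) = 7)
Function('r')(f, j) = Add(-7, Mul(-18, j)) (Function('r')(f, j) = Add(-7, Mul(Add(j, j), Add(3, -12))) = Add(-7, Mul(Mul(2, j), -9)) = Add(-7, Mul(-18, j)))
Add(Function('r')(22, Function('B')(-4)), Mul(Add(-11, 8), 20)) = Add(Add(-7, Mul(-18, 7)), Mul(Add(-11, 8), 20)) = Add(Add(-7, -126), Mul(-3, 20)) = Add(-133, -60) = -193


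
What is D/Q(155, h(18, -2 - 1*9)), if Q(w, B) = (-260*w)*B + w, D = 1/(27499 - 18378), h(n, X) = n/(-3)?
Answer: 1/2206871555 ≈ 4.5313e-10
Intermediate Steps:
h(n, X) = -n/3 (h(n, X) = n*(-⅓) = -n/3)
D = 1/9121 ≈ 0.00010964
Q(w, B) = w - 260*B*w (Q(w, B) = -260*B*w + w = w - 260*B*w)
D/Q(155, h(18, -2 - 1*9)) = 1/(9121*((155*(1 - (-260)*18/3)))) = 1/(9121*((155*(1 - 260*(-6))))) = 1/(9121*((155*(1 + 1560)))) = 1/(9121*((155*1561))) = (1/9121)/241955 = (1/9121)*(1/241955) = 1/2206871555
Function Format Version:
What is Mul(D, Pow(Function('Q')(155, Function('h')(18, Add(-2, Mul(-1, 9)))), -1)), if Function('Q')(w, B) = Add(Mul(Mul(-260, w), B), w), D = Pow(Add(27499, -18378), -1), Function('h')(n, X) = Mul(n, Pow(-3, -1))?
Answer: Rational(1, 2206871555) ≈ 4.5313e-10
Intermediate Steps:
Function('h')(n, X) = Mul(Rational(-1, 3), n) (Function('h')(n, X) = Mul(n, Rational(-1, 3)) = Mul(Rational(-1, 3), n))
D = Rational(1, 9121) (D = Pow(9121, -1) = Rational(1, 9121) ≈ 0.00010964)
Function('Q')(w, B) = Add(w, Mul(-260, B, w)) (Function('Q')(w, B) = Add(Mul(-260, B, w), w) = Add(w, Mul(-260, B, w)))
Mul(D, Pow(Function('Q')(155, Function('h')(18, Add(-2, Mul(-1, 9)))), -1)) = Mul(Rational(1, 9121), Pow(Mul(155, Add(1, Mul(-260, Mul(Rational(-1, 3), 18)))), -1)) = Mul(Rational(1, 9121), Pow(Mul(155, Add(1, Mul(-260, -6))), -1)) = Mul(Rational(1, 9121), Pow(Mul(155, Add(1, 1560)), -1)) = Mul(Rational(1, 9121), Pow(Mul(155, 1561), -1)) = Mul(Rational(1, 9121), Pow(241955, -1)) = Mul(Rational(1, 9121), Rational(1, 241955)) = Rational(1, 2206871555)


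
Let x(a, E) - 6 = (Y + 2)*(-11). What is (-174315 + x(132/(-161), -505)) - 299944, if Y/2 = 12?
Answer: -474539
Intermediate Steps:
Y = 24 (Y = 2*12 = 24)
x(a, E) = -280 (x(a, E) = 6 + (24 + 2)*(-11) = 6 + 26*(-11) = 6 - 286 = -280)
(-174315 + x(132/(-161), -505)) - 299944 = (-174315 - 280) - 299944 = -174595 - 299944 = -474539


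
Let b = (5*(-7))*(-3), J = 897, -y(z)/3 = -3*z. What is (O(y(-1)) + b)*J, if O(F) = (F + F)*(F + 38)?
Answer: -374049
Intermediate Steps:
y(z) = 9*z (y(z) = -(-9)*z = 9*z)
O(F) = 2*F*(38 + F) (O(F) = (2*F)*(38 + F) = 2*F*(38 + F))
b = 105 (b = -35*(-3) = 105)
(O(y(-1)) + b)*J = (2*(9*(-1))*(38 + 9*(-1)) + 105)*897 = (2*(-9)*(38 - 9) + 105)*897 = (2*(-9)*29 + 105)*897 = (-522 + 105)*897 = -417*897 = -374049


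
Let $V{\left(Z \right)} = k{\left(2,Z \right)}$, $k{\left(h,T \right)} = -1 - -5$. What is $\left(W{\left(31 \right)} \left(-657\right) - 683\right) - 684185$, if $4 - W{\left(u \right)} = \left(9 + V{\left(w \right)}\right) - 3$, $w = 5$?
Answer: $-680926$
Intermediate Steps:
$k{\left(h,T \right)} = 4$ ($k{\left(h,T \right)} = -1 + 5 = 4$)
$V{\left(Z \right)} = 4$
$W{\left(u \right)} = -6$ ($W{\left(u \right)} = 4 - \left(\left(9 + 4\right) - 3\right) = 4 - \left(13 - 3\right) = 4 - 10 = -6$)
$\left(W{\left(31 \right)} \left(-657\right) - 683\right) - 684185 = \left(\left(-6\right) \left(-657\right) - 683\right) - 684185 = \left(3942 - 683\right) - 684185 = 3259 - 684185 = -680926$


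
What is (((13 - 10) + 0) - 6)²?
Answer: 9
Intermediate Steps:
(((13 - 10) + 0) - 6)² = ((3 + 0) - 6)² = (3 - 6)² = (-3)² = 9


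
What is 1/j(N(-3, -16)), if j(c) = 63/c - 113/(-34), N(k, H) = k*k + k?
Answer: 17/235 ≈ 0.072340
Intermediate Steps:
N(k, H) = k + k² (N(k, H) = k² + k = k + k²)
j(c) = 113/34 + 63/c (j(c) = 63/c - 113*(-1/34) = 63/c + 113/34 = 113/34 + 63/c)
1/j(N(-3, -16)) = 1/(113/34 + 63/((-3*(1 - 3)))) = 1/(113/34 + 63/((-3*(-2)))) = 1/(113/34 + 63/6) = 1/(113/34 + 63*(⅙)) = 1/(113/34 + 21/2) = 1/(235/17) = 17/235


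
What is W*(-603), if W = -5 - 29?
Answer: 20502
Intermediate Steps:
W = -34
W*(-603) = -34*(-603) = 20502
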